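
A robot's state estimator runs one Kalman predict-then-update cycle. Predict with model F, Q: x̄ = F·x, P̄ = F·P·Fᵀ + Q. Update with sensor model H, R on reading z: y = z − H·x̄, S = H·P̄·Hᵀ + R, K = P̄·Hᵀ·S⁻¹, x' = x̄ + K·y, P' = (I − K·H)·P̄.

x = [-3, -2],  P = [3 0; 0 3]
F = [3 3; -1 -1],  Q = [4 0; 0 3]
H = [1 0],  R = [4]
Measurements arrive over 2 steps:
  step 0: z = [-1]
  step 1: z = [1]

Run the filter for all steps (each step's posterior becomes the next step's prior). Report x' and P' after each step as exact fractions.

step 0: x' = [-59/31, 29/31], P' = [116/31 -36/31; -36/31 117/31]
step 1: x' = [1213/1697, -243/1697], P' = [6292/1697 -1932/1697; -1932/1697 6379/1697]

step 0: x̄ = F·x = [-15, 5]
step 0: P̄ = F·P·Fᵀ + Q = [58 -18; -18 9]
step 0: y = z − H·x̄ = [14]
step 0: S = H·P̄·Hᵀ + R = [62]
step 0: K = P̄·Hᵀ·S⁻¹ = [29/31; -9/31]
step 0: x' = x̄ + K·y = [-59/31, 29/31]
step 0: P' = (I − K·H)·P̄ = [116/31 -36/31; -36/31 117/31]
step 1: x̄ = F·x = [-90/31, 30/31]
step 1: P̄ = F·P·Fᵀ + Q = [1573/31 -483/31; -483/31 254/31]
step 1: y = z − H·x̄ = [121/31]
step 1: S = H·P̄·Hᵀ + R = [1697/31]
step 1: K = P̄·Hᵀ·S⁻¹ = [1573/1697; -483/1697]
step 1: x' = x̄ + K·y = [1213/1697, -243/1697]
step 1: P' = (I − K·H)·P̄ = [6292/1697 -1932/1697; -1932/1697 6379/1697]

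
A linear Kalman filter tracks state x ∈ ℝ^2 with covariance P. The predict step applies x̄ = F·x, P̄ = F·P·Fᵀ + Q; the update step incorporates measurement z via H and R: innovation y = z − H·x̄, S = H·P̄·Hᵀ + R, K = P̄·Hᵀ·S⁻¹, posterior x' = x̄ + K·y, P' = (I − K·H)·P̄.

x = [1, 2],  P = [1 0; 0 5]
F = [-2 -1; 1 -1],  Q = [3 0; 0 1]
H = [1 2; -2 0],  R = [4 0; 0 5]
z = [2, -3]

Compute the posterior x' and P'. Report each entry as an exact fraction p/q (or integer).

x' = [211/209, 193/418]
P' = [435/418 -345/836; -345/836 1715/1672]

x̄ = F·x = [-4, -1]
P̄ = F·P·Fᵀ + Q = [12 3; 3 7]
y = z − H·x̄ = [8, -11]
S = H·P̄·Hᵀ + R = [56 -36; -36 53]
K = P̄·Hᵀ·S⁻¹ = [45/836 -87/209; 685/1672 69/418]
x' = x̄ + K·y = [211/209, 193/418]
P' = (I − K·H)·P̄ = [435/418 -345/836; -345/836 1715/1672]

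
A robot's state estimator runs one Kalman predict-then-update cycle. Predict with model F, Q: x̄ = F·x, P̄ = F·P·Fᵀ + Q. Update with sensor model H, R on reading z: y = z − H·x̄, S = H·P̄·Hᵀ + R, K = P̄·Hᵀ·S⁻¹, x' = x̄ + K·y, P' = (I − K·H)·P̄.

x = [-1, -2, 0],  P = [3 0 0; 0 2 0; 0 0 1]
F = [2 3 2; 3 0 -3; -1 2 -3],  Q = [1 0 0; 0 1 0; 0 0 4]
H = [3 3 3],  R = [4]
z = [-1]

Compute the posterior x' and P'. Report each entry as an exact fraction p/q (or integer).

x' = [-2891/1084, 2775/1084, -75/271]
P' = [18059/1084 -7719/1084 -2538/271; -7719/1084 18499/1084 -2646/271; -2538/271 -2646/271 5208/271]

x̄ = F·x = [-8, -3, -3]
P̄ = F·P·Fᵀ + Q = [35 12 0; 12 37 0; 0 0 24]
y = z − H·x̄ = [41]
S = H·P̄·Hᵀ + R = [1084]
K = P̄·Hᵀ·S⁻¹ = [141/1084; 147/1084; 18/271]
x' = x̄ + K·y = [-2891/1084, 2775/1084, -75/271]
P' = (I − K·H)·P̄ = [18059/1084 -7719/1084 -2538/271; -7719/1084 18499/1084 -2646/271; -2538/271 -2646/271 5208/271]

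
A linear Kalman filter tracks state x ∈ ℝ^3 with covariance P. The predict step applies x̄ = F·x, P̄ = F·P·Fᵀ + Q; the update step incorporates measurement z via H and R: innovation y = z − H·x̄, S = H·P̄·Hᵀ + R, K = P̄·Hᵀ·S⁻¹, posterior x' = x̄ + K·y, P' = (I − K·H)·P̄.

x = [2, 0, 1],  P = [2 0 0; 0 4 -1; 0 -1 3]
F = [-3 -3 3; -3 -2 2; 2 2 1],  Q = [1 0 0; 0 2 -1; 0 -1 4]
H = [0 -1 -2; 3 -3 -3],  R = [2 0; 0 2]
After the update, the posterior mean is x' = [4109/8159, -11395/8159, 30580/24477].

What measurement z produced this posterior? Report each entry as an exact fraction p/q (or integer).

x̄ = F·x = [-3, -4, 5]
P̄ = F·P·Fᵀ + Q = [100 72 -30; 72 56 -25; -30 -25 27]
S = H·P̄·Hᵀ + R = [66 69; 69 443]
K = P̄·Hᵀ·S⁻¹ = [-5774/8159 4104/8159; -3715/8159 2844/8159; -6223/24477 -1445/8159]
x' − x̄ = [28586/8159, 21241/8159, -91805/24477] = K·y
y = (KᵀK)⁻¹·Kᵀ·(x' − x̄) = [5, 14]
z = y + H·x̄ = [5, 14] + [-6, -12] = [-1, 2]

z = [-1, 2]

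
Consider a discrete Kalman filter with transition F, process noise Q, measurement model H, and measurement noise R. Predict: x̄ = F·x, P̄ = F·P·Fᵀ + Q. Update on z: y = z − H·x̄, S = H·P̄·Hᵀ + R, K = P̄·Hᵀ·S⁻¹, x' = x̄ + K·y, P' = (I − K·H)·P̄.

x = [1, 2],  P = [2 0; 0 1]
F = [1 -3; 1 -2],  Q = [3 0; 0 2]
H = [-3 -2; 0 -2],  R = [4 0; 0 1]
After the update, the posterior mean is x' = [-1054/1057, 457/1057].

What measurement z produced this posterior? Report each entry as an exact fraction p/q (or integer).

z = [2, -1]

x̄ = F·x = [-5, -3]
P̄ = F·P·Fᵀ + Q = [14 8; 8 8]
S = H·P̄·Hᵀ + R = [258 80; 80 33]
K = P̄·Hᵀ·S⁻¹ = [-317/1057 256/1057; -20/1057 -464/1057]
x' − x̄ = [4231/1057, 3628/1057] = K·y
y = (KᵀK)⁻¹·Kᵀ·(x' − x̄) = [-19, -7]
z = y + H·x̄ = [-19, -7] + [21, 6] = [2, -1]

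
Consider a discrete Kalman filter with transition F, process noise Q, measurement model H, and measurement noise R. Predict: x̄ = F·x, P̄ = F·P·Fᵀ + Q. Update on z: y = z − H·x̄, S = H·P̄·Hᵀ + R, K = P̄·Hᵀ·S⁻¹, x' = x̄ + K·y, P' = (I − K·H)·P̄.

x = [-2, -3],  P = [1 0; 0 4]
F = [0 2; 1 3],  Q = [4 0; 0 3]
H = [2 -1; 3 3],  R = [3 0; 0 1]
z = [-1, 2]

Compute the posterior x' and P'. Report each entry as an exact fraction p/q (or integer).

x̄ = F·x = [-6, -11]
P̄ = F·P·Fᵀ + Q = [20 24; 24 40]
y = z − H·x̄ = [0, 53]
S = H·P̄·Hᵀ + R = [27 72; 72 973]
K = P̄·Hᵀ·S⁻¹ = [6064/21087 268/2343; -6040/21087 512/2343]
x' = x̄ + K·y = [146/2343, 1363/2343]
P' = (I − K·H)·P̄ = [6332/21087 -5528/21087; -5528/21087 7064/21087]

x' = [146/2343, 1363/2343]
P' = [6332/21087 -5528/21087; -5528/21087 7064/21087]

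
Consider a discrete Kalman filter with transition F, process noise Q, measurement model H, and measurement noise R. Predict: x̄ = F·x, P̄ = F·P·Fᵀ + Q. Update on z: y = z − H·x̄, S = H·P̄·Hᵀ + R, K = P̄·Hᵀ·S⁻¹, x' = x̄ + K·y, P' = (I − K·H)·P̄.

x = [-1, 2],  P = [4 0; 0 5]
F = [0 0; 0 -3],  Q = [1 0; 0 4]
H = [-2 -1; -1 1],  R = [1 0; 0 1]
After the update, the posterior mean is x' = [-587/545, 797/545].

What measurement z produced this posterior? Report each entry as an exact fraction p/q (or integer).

x̄ = F·x = [0, -6]
P̄ = F·P·Fᵀ + Q = [1 0; 0 49]
S = H·P̄·Hᵀ + R = [54 -47; -47 51]
K = P̄·Hᵀ·S⁻¹ = [-149/545 -148/545; -196/545 343/545]
x' − x̄ = [-587/545, 4067/545] = K·y
y = (KᵀK)⁻¹·Kᵀ·(x' − x̄) = [-5, 9]
z = y + H·x̄ = [-5, 9] + [6, -6] = [1, 3]

z = [1, 3]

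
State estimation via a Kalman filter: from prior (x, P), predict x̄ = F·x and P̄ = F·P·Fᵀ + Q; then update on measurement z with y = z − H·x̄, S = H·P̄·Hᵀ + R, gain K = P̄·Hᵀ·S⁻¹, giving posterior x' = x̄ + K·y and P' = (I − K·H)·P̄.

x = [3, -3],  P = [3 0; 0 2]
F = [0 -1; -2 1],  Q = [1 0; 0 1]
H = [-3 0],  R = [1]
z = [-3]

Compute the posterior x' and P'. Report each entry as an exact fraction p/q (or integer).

x' = [15/14, -54/7]
P' = [3/28 -1/14; -1/14 96/7]

x̄ = F·x = [3, -9]
P̄ = F·P·Fᵀ + Q = [3 -2; -2 15]
y = z − H·x̄ = [6]
S = H·P̄·Hᵀ + R = [28]
K = P̄·Hᵀ·S⁻¹ = [-9/28; 3/14]
x' = x̄ + K·y = [15/14, -54/7]
P' = (I − K·H)·P̄ = [3/28 -1/14; -1/14 96/7]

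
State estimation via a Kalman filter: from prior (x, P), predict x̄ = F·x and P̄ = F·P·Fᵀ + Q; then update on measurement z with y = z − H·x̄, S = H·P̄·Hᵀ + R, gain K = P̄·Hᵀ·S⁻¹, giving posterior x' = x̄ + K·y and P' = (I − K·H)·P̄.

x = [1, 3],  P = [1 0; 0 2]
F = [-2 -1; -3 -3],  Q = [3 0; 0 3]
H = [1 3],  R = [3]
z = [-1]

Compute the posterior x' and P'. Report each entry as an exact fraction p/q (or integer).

x̄ = F·x = [-5, -12]
P̄ = F·P·Fᵀ + Q = [9 12; 12 30]
y = z − H·x̄ = [40]
S = H·P̄·Hᵀ + R = [354]
K = P̄·Hᵀ·S⁻¹ = [15/118; 17/59]
x' = x̄ + K·y = [5/59, -28/59]
P' = (I − K·H)·P̄ = [387/118 -57/59; -57/59 36/59]

x' = [5/59, -28/59]
P' = [387/118 -57/59; -57/59 36/59]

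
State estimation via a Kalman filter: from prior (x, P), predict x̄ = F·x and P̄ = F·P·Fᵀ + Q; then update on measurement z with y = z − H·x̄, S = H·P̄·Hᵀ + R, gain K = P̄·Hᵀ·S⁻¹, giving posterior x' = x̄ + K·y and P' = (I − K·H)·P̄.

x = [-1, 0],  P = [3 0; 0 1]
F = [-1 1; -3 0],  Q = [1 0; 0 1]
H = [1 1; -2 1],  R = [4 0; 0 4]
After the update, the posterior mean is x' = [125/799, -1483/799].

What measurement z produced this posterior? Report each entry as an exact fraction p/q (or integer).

x̄ = F·x = [1, 3]
P̄ = F·P·Fᵀ + Q = [5 9; 9 28]
S = H·P̄·Hᵀ + R = [55 9; 9 16]
K = P̄·Hᵀ·S⁻¹ = [233/799 -181/799; 502/799 217/799]
x' − x̄ = [-674/799, -3880/799] = K·y
y = (KᵀK)⁻¹·Kᵀ·(x' − x̄) = [-6, -4]
z = y + H·x̄ = [-6, -4] + [4, 1] = [-2, -3]

z = [-2, -3]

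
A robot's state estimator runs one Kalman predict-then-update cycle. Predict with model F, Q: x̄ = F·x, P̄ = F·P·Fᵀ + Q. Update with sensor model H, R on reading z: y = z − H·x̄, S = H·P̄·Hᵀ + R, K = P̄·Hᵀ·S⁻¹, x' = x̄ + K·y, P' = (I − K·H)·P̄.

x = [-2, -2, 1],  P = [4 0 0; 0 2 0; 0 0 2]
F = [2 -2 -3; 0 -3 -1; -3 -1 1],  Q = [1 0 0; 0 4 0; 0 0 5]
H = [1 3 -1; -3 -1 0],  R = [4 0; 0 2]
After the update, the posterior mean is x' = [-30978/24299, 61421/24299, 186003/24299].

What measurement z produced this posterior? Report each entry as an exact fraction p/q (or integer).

z = [-2, 1]

x̄ = F·x = [-3, 5, 9]
P̄ = F·P·Fᵀ + Q = [43 18 -26; 18 24 4; -26 4 45]
S = H·P̄·Hᵀ + R = [444 -455; -455 521]
K = P̄·Hᵀ·S⁻¹ = [-2802/24299 -9303/24299; 9316/24299 4498/24299; 2931/24299 6011/24299]
x' − x̄ = [41919/24299, -60074/24299, -32688/24299] = K·y
y = (KᵀK)⁻¹·Kᵀ·(x' − x̄) = [-5, -3]
z = y + H·x̄ = [-5, -3] + [3, 4] = [-2, 1]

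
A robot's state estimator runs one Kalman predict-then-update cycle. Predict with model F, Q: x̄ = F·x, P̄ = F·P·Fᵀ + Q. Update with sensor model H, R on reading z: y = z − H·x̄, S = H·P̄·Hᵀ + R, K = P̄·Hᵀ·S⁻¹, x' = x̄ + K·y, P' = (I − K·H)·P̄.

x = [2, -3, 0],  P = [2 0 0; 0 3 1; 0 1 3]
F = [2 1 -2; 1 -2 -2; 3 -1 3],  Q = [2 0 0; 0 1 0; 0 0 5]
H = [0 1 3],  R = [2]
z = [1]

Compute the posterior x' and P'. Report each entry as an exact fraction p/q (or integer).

x̄ = F·x = [1, 8, 9]
P̄ = F·P·Fᵀ + Q = [21 12 -4; 12 35 -10; -4 -10 47]
y = z − H·x̄ = [-34]
S = H·P̄·Hᵀ + R = [400]
K = P̄·Hᵀ·S⁻¹ = [0; 1/80; 131/400]
x' = x̄ + K·y = [1, 303/40, -427/200]
P' = (I − K·H)·P̄ = [21 12 -4; 12 559/16 -931/80; -4 -931/80 1639/400]

x' = [1, 303/40, -427/200]
P' = [21 12 -4; 12 559/16 -931/80; -4 -931/80 1639/400]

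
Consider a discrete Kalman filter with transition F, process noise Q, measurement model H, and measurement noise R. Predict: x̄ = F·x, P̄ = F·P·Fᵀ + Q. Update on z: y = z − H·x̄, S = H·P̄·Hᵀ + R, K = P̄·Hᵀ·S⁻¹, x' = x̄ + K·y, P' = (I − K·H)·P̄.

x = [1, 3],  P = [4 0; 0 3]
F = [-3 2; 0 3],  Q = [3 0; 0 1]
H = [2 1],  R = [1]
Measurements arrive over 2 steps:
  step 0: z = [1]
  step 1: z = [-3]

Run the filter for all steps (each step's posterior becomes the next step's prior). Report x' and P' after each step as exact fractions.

step 0: x' = [-153/61, 1849/305], P' = [231/61 -438/61; -438/61 4444/305]
step 1: x' = [-354145/223783, 6595/31969], P' = [160072/223783 -34513/31969; -34513/31969 22437/9134]

step 0: x̄ = F·x = [3, 9]
step 0: P̄ = F·P·Fᵀ + Q = [51 18; 18 28]
step 0: y = z − H·x̄ = [-14]
step 0: S = H·P̄·Hᵀ + R = [305]
step 0: K = P̄·Hᵀ·S⁻¹ = [24/61; 64/305]
step 0: x' = x̄ + K·y = [-153/61, 1849/305]
step 0: P' = (I − K·H)·P̄ = [231/61 -438/61; -438/61 4444/305]
step 1: x̄ = F·x = [5993/305, 5547/305]
step 1: P̄ = F·P·Fᵀ + Q = [55366/305 46374/305; 46374/305 40301/305]
step 1: y = z − H·x̄ = [-18448/305]
step 1: S = H·P̄·Hᵀ + R = [447566/305]
step 1: K = P̄·Hᵀ·S⁻¹ = [78553/223783; 19007/63938]
step 1: x' = x̄ + K·y = [-354145/223783, 6595/31969]
step 1: P' = (I − K·H)·P̄ = [160072/223783 -34513/31969; -34513/31969 22437/9134]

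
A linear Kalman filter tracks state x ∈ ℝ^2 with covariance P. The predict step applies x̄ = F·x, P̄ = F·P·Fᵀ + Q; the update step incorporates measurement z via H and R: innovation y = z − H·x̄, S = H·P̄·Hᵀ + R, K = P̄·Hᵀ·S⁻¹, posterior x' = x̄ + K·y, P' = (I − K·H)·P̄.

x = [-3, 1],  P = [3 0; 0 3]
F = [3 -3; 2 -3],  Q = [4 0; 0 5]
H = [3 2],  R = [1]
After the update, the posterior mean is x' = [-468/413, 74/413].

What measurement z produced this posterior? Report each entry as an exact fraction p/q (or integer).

z = [-3]

x̄ = F·x = [-12, -9]
P̄ = F·P·Fᵀ + Q = [58 45; 45 44]
S = H·P̄·Hᵀ + R = [1239]
K = P̄·Hᵀ·S⁻¹ = [88/413; 223/1239]
x' − x̄ = [4488/413, 3791/413] = K·y
y = (KᵀK)⁻¹·Kᵀ·(x' − x̄) = [51]
z = y + H·x̄ = [51] + [-54] = [-3]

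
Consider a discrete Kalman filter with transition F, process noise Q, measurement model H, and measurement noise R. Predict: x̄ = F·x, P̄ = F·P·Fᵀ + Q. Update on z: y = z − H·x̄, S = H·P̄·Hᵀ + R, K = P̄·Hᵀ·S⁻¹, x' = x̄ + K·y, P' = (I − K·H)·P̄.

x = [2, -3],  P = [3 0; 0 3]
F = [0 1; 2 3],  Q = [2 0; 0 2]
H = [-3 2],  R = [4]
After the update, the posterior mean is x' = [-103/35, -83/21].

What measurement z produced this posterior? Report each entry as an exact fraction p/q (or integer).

z = [1]

x̄ = F·x = [-3, -5]
P̄ = F·P·Fᵀ + Q = [5 9; 9 41]
S = H·P̄·Hᵀ + R = [105]
K = P̄·Hᵀ·S⁻¹ = [1/35; 11/21]
x' − x̄ = [2/35, 22/21] = K·y
y = (KᵀK)⁻¹·Kᵀ·(x' − x̄) = [2]
z = y + H·x̄ = [2] + [-1] = [1]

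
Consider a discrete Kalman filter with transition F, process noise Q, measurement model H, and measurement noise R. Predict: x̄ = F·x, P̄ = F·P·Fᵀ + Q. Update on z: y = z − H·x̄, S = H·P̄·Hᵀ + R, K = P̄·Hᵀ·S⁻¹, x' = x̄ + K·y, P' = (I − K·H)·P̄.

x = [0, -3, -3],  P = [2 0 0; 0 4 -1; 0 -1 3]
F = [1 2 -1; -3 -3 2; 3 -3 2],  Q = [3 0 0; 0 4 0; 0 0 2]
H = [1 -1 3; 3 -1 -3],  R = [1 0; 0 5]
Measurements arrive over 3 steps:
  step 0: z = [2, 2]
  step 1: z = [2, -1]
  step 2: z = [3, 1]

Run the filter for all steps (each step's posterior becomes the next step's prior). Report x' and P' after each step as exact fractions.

step 0: x̄ = F·x = [-3, 3, 3]
step 0: P̄ = F·P·Fᵀ + Q = [28 -43 -31; -43 82 42; -31 42 80]
step 0: y = z − H·x̄ = [-1, 23]
step 0: S = H·P̄·Hᵀ + R = [479 -568; -568 2127]
step 0: K = P̄·Hᵀ·S⁻¹ = [78166/696209 92884/696209; -189289/696209 -160855/696209; 142209/696209 -84769/696209]
step 0: x' = x̄ + K·y = [-30461/696209, -1421749/696209, -3269/696209]
step 0: P' = (I − K·H)·P̄ = [779024/696209 1286755/696209 195299/696209; 1286755/696209 3070292/696209 531416/696209; 195299/696209 531416/696209 159442/696209]
step 1: x̄ = F·x = [-2870690/696209, 4350092/696209, 4167326/696209]
step 1: P̄ = F·P·Fᵀ + Q = [17939019/696209 -27962096/696209 -9018686/696209; -27962096/696209 52507458/696209 14882188/696209; -9018686/696209 14882188/696209 9479036/696209]
step 1: y = z − H·x̄ = [-3888778/696209, 24767931/696209]
step 1: S = H·P̄·Hᵀ + R = [68972958/696209 78749459/696209; 78749459/696209 722153050/696209]
step 1: K = P̄·Hᵀ·S⁻¹ = [7236765689/62635723891 8650632775/62635723891; -16680127690/62635723891 -13883538730/62635723891; 12665559154/62635723891 -7485140682/62635723891]
step 1: x' = x̄ + K·y = [9061006477/62635723891, -9379445382/62635723891, 37888744568/62635723891]
step 1: P' = (I − K·H)·P̄ = [65716955259/62635723891 106188945736/62635723891 15902918722/62635723891; 106188945736/62635723891 255426802142/62635723891 44185909572/62635723891; 15902918722/62635723891 44185909572/62635723891 13649516668/62635723891]
step 2: x̄ = F·x = [-47586628855/62635723891, 5902523527/4818132607, 131098844713/62635723891]
step 2: P̄ = F·P·Fᵀ + Q = [1505187159380/62635723891 -178761174075/4818132607 -750743694921/62635723891; -178761174075/4818132607 337366912505/4818132607 94750444135/4818132607; -750743694921/62635723891 94750444135/4818132607 819366417615/62635723891]
step 2: y = z − H·x̄ = [-81069927760/62635723891, 675424950446/62635723891]
step 2: S = H·P̄·Hᵀ + R = [6080684218265/62635723891 6318152464544/62635723891; 6318152464544/62635723891 60467223403933/62635723891]
step 2: K = P̄·Hᵀ·S⁻¹ = [605168263513544/5232845094594199 23340743598782/168801454664329; -1391647789729405/5232845094594199 -37330768059975/168801454664329; 1058520605982439/5232845094594199 -20155900096311/168801454664329]
step 2: x' = x̄ + K·y = [98180667942007/168801454664329, -137655353794981/168801454664329, 91763579383941/168801454664329]
step 2: P' = (I − K·H)·P̄ = [5487946001436256/5232845094594199 8864400242210135/5232845094594199 1327207501429141/5232845094594199; 8864400242210135/5232845094594199 21317758903933035/5232845094594199 3687236957331165/5232845094594199; 1327207501429141/5232845094594199 3687236957331165/5232845094594199 1139516687294821/5232845094594199]

step 0: x' = [-30461/696209, -1421749/696209, -3269/696209], P' = [779024/696209 1286755/696209 195299/696209; 1286755/696209 3070292/696209 531416/696209; 195299/696209 531416/696209 159442/696209]
step 1: x' = [9061006477/62635723891, -9379445382/62635723891, 37888744568/62635723891], P' = [65716955259/62635723891 106188945736/62635723891 15902918722/62635723891; 106188945736/62635723891 255426802142/62635723891 44185909572/62635723891; 15902918722/62635723891 44185909572/62635723891 13649516668/62635723891]
step 2: x' = [98180667942007/168801454664329, -137655353794981/168801454664329, 91763579383941/168801454664329], P' = [5487946001436256/5232845094594199 8864400242210135/5232845094594199 1327207501429141/5232845094594199; 8864400242210135/5232845094594199 21317758903933035/5232845094594199 3687236957331165/5232845094594199; 1327207501429141/5232845094594199 3687236957331165/5232845094594199 1139516687294821/5232845094594199]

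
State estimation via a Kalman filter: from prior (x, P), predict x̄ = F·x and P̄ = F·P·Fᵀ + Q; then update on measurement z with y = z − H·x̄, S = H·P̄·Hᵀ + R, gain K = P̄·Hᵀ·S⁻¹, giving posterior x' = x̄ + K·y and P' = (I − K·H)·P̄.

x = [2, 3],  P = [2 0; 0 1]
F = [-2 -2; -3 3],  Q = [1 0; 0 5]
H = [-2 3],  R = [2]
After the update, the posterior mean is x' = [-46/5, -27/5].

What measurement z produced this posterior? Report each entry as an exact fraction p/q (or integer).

x̄ = F·x = [-10, 3]
P̄ = F·P·Fᵀ + Q = [13 6; 6 32]
S = H·P̄·Hᵀ + R = [270]
K = P̄·Hᵀ·S⁻¹ = [-4/135; 14/45]
x' − x̄ = [4/5, -42/5] = K·y
y = (KᵀK)⁻¹·Kᵀ·(x' − x̄) = [-27]
z = y + H·x̄ = [-27] + [29] = [2]

z = [2]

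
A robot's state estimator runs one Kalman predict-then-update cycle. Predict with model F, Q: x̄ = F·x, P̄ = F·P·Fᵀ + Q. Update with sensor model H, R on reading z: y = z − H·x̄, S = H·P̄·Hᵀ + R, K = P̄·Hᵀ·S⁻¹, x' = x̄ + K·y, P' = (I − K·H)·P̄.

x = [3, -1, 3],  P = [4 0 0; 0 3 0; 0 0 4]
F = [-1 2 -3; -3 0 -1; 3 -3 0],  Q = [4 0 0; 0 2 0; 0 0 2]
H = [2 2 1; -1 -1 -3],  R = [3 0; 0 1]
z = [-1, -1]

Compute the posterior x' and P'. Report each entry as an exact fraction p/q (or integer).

x' = [-1694/5641, -89718/129743, 3810/5641]
P' = [64496/5641 -60996/5641 -1270/5641; -60996/5641 1466598/129743 -1194/5641; -1270/5641 -1194/5641 1571/5641]

x̄ = F·x = [-14, -12, 12]
P̄ = F·P·Fᵀ + Q = [56 24 -30; 24 42 -36; -30 -36 65]
y = z − H·x̄ = [39, 9]
S = H·P̄·Hᵀ + R = [388 -25; -25 336]
K = P̄·Hᵀ·S⁻¹ = [1910/5641 310/5641; 33306/129743 18696/129743; -1119/5641 -2249/5641]
x' = x̄ + K·y = [-1694/5641, -89718/129743, 3810/5641]
P' = (I − K·H)·P̄ = [64496/5641 -60996/5641 -1270/5641; -60996/5641 1466598/129743 -1194/5641; -1270/5641 -1194/5641 1571/5641]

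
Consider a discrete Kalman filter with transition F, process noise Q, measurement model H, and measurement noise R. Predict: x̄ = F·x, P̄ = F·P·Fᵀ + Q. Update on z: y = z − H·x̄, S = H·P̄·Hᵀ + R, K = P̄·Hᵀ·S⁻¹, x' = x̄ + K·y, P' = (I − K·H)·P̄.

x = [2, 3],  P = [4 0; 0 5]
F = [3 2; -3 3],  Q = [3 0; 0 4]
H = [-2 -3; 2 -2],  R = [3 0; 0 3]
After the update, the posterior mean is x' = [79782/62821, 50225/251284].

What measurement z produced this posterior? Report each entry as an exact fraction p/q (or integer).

x̄ = F·x = [12, 3]
P̄ = F·P·Fᵀ + Q = [59 -6; -6 85]
S = H·P̄·Hᵀ + R = [932 286; 286 627]
K = P̄·Hᵀ·S⁻¹ = [-1135/5711 18720/62821; -9119/45688 -50063/251284]
x' − x̄ = [-674070/62821, -703627/251284] = K·y
y = (KᵀK)⁻¹·Kᵀ·(x' − x̄) = [30, -16]
z = y + H·x̄ = [30, -16] + [-33, 18] = [-3, 2]

z = [-3, 2]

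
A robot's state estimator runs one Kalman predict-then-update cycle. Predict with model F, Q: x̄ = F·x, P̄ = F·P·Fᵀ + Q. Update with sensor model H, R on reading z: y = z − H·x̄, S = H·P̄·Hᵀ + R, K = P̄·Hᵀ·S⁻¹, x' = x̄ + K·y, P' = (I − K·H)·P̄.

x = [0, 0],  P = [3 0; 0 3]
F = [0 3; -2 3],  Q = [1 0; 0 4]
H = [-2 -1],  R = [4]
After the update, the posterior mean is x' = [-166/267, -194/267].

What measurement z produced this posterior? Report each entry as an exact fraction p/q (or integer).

z = [2]

x̄ = F·x = [0, 0]
P̄ = F·P·Fᵀ + Q = [28 27; 27 43]
S = H·P̄·Hᵀ + R = [267]
K = P̄·Hᵀ·S⁻¹ = [-83/267; -97/267]
x' − x̄ = [-166/267, -194/267] = K·y
y = (KᵀK)⁻¹·Kᵀ·(x' − x̄) = [2]
z = y + H·x̄ = [2] + [0] = [2]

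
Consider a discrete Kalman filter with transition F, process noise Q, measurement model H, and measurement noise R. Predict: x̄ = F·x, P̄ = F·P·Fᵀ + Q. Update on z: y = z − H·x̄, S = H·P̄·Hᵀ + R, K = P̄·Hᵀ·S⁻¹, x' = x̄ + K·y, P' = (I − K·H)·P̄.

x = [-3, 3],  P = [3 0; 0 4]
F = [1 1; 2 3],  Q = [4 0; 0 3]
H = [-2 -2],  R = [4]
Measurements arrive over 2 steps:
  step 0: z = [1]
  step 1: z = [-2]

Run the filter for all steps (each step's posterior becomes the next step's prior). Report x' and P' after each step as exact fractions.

step 0: x̄ = F·x = [0, 3]
step 0: P̄ = F·P·Fᵀ + Q = [11 18; 18 51]
step 0: y = z − H·x̄ = [7]
step 0: S = H·P̄·Hᵀ + R = [396]
step 0: K = P̄·Hᵀ·S⁻¹ = [-29/198; -23/66]
step 0: x' = x̄ + K·y = [-203/198, 37/66]
step 0: P' = (I − K·H)·P̄ = [248/99 -73/33; -73/33 32/11]
step 1: x̄ = F·x = [-46/99, -73/198]
step 1: P̄ = F·P·Fᵀ + Q = [494/99 265/99; 265/99 1253/99]
step 1: y = z − H·x̄ = [-11/3]
step 1: S = H·P̄·Hᵀ + R = [96]
step 1: K = P̄·Hᵀ·S⁻¹ = [-23/144; -23/72]
step 1: x' = x̄ + K·y = [575/4752, 1907/2376]
step 1: P' = (I − K·H)·P̄ = [6037/2376 -2639/1188; -2639/1188 1699/594]

step 0: x' = [-203/198, 37/66], P' = [248/99 -73/33; -73/33 32/11]
step 1: x' = [575/4752, 1907/2376], P' = [6037/2376 -2639/1188; -2639/1188 1699/594]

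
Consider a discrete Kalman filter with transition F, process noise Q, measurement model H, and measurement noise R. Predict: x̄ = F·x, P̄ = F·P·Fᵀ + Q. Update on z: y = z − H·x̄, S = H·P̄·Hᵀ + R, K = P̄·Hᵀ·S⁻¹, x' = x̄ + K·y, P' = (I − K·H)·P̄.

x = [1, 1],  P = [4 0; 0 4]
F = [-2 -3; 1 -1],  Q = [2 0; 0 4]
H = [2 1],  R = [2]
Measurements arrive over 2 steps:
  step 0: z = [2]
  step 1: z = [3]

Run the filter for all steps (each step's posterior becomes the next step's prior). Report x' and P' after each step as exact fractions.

step 0: x' = [19/41, 40/41], P' = [370/123 -628/123; -628/123 1276/123]
step 1: x' = [128/515, 2509/1030], P' = [3478/2575 -5073/2575; -5073/2575 45997/10300]

step 0: x̄ = F·x = [-5, 0]
step 0: P̄ = F·P·Fᵀ + Q = [54 4; 4 12]
step 0: y = z − H·x̄ = [12]
step 0: S = H·P̄·Hᵀ + R = [246]
step 0: K = P̄·Hᵀ·S⁻¹ = [56/123; 10/123]
step 0: x' = x̄ + K·y = [19/41, 40/41]
step 0: P' = (I − K·H)·P̄ = [370/123 -628/123; -628/123 1276/123]
step 1: x̄ = F·x = [-158/41, -21/41]
step 1: P̄ = F·P·Fᵀ + Q = [5674/123 3716/123; 3716/123 3394/123]
step 1: y = z − H·x̄ = [460/41]
step 1: S = H·P̄·Hᵀ + R = [41200/123]
step 1: K = P̄·Hᵀ·S⁻¹ = [1883/5150; 5413/20600]
step 1: x' = x̄ + K·y = [128/515, 2509/1030]
step 1: P' = (I − K·H)·P̄ = [3478/2575 -5073/2575; -5073/2575 45997/10300]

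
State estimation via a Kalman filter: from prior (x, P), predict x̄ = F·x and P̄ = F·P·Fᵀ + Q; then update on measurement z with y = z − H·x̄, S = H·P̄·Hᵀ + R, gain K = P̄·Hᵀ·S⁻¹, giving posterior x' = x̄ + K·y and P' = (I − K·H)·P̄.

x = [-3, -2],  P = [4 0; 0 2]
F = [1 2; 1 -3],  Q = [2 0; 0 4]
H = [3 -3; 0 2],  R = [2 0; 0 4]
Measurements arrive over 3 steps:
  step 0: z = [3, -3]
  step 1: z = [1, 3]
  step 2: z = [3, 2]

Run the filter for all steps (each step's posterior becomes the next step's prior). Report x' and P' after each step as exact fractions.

step 0: x̄ = F·x = [-7, 3]
step 0: P̄ = F·P·Fᵀ + Q = [14 -8; -8 26]
step 0: y = z − H·x̄ = [33, -9]
step 0: S = H·P̄·Hᵀ + R = [506 -204; -204 108]
step 0: K = P̄·Hᵀ·S⁻¹ = [161/543 671/1629; -17/543 688/1629]
step 0: x' = x̄ + K·y = [-167/181, -332/181]
step 0: P' = (I − K·H)·P̄ = [1664/1629 1342/1629; 1342/1629 1376/1629]
step 1: x̄ = F·x = [-831/181, 829/181]
step 1: P̄ = F·P·Fᵀ + Q = [15794/1629 -7934/1629; -7934/1629 12512/1629]
step 1: y = z − H·x̄ = [5161/181, -1115/181]
step 1: S = H·P̄·Hᵀ + R = [44536/181 -40892/543; -40892/543 56564/1629]
step 1: K = P̄·Hᵀ·S⁻¹ = [79797/292465 91018/292465; -30669/584930 192259/584930]
step 1: x' = x̄ + K·y = [371872/292465, 310098/292465]
step 1: P' = (I − K·H)·P̄ = [235234/292465 182036/292465; 182036/292465 192259/292465]
step 2: x̄ = F·x = [992068/292465, -558422/292465]
step 2: P̄ = F·P·Fᵀ + Q = [2317344/292465 -1100356/292465; -1100356/292465 2043209/292465]
step 2: y = z − H·x̄ = [-754815/58493, 1701774/292465]
step 2: S = H·P̄·Hᵀ + R = [11927263/58493 -3772278/58493; -3772278/58493 9342696/292465]
step 2: K = P̄·Hᵀ·S⁻¹ = [15467124/57389183 53122052/172167549; -3143565/57389183 56265617/172167549]
step 2: x' = x̄ + K·y = [98110184/57389183, 40120319/57389183]
step 2: P' = (I − K·H)·P̄ = [137178352/172167549 106244104/172167549; 106244104/172167549 112531234/172167549]

step 0: x' = [-167/181, -332/181], P' = [1664/1629 1342/1629; 1342/1629 1376/1629]
step 1: x' = [371872/292465, 310098/292465], P' = [235234/292465 182036/292465; 182036/292465 192259/292465]
step 2: x' = [98110184/57389183, 40120319/57389183], P' = [137178352/172167549 106244104/172167549; 106244104/172167549 112531234/172167549]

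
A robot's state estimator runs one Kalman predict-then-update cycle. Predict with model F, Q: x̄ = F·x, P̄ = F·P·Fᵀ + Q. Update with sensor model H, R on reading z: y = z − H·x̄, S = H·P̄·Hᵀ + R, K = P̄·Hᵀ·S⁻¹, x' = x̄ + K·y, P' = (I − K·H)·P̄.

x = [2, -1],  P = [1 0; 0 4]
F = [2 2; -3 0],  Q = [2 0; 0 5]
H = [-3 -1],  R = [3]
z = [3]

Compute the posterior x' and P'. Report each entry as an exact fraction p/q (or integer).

x̄ = F·x = [2, -6]
P̄ = F·P·Fᵀ + Q = [22 -6; -6 14]
y = z − H·x̄ = [3]
S = H·P̄·Hᵀ + R = [179]
K = P̄·Hᵀ·S⁻¹ = [-60/179; 4/179]
x' = x̄ + K·y = [178/179, -1062/179]
P' = (I − K·H)·P̄ = [338/179 -834/179; -834/179 2490/179]

x' = [178/179, -1062/179]
P' = [338/179 -834/179; -834/179 2490/179]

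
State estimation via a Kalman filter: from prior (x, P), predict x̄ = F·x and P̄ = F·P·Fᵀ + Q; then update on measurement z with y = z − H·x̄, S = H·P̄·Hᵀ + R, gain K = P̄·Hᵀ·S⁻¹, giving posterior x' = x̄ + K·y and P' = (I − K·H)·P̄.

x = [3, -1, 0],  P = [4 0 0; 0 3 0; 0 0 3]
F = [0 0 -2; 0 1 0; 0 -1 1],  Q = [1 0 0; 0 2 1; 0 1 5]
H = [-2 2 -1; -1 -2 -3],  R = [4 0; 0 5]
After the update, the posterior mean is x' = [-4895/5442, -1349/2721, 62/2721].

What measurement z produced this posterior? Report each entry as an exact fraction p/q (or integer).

x̄ = F·x = [0, -1, 1]
P̄ = F·P·Fᵀ + Q = [13 0 -6; 0 5 -2; -6 -2 11]
S = H·P̄·Hᵀ + R = [71 5; 5 77]
K = P̄·Hᵀ·S⁻¹ = [-1565/5442 455/5442; 472/2721 -172/2721; -58/2721 -809/2721]
x' − x̄ = [-4895/5442, 1372/2721, -2659/2721] = K·y
y = (KᵀK)⁻¹·Kᵀ·(x' − x̄) = [4, 3]
z = y + H·x̄ = [4, 3] + [-3, -1] = [1, 2]

z = [1, 2]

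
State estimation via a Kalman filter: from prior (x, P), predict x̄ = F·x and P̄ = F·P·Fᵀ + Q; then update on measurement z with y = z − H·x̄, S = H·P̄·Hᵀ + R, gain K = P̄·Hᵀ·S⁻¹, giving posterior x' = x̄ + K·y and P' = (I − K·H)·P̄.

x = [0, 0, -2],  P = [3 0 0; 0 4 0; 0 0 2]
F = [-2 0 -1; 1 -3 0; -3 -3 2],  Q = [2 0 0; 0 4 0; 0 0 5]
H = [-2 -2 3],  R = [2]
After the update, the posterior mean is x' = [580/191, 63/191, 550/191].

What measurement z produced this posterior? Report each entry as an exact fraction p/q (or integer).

x̄ = F·x = [2, 0, -4]
P̄ = F·P·Fᵀ + Q = [16 -6 14; -6 43 27; 14 27 76]
S = H·P̄·Hᵀ + R = [382]
K = P̄·Hᵀ·S⁻¹ = [11/191; 7/382; 73/191]
x' − x̄ = [198/191, 63/191, 1314/191] = K·y
y = (KᵀK)⁻¹·Kᵀ·(x' − x̄) = [18]
z = y + H·x̄ = [18] + [-16] = [2]

z = [2]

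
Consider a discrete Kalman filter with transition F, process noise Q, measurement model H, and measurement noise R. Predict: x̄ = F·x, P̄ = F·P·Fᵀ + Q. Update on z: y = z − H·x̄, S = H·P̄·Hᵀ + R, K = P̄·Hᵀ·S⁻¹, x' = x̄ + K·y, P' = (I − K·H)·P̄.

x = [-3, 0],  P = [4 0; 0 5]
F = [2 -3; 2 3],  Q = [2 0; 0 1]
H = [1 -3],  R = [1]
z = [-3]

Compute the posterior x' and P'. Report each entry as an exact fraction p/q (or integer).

x' = [-3513/398, -1551/796]
P' = [6912/199 4583/398; 4583/398 3127/796]

x̄ = F·x = [-6, -6]
P̄ = F·P·Fᵀ + Q = [63 -29; -29 62]
y = z − H·x̄ = [-15]
S = H·P̄·Hᵀ + R = [796]
K = P̄·Hᵀ·S⁻¹ = [75/398; -215/796]
x' = x̄ + K·y = [-3513/398, -1551/796]
P' = (I − K·H)·P̄ = [6912/199 4583/398; 4583/398 3127/796]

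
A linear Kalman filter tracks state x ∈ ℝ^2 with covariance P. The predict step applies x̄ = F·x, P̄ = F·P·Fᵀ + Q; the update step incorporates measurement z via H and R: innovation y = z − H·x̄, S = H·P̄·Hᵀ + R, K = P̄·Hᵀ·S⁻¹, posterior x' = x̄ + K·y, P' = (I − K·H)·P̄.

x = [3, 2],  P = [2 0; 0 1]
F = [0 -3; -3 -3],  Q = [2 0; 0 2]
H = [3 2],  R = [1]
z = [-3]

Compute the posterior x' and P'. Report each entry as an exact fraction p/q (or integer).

x̄ = F·x = [-6, -15]
P̄ = F·P·Fᵀ + Q = [11 9; 9 29]
y = z − H·x̄ = [45]
S = H·P̄·Hᵀ + R = [324]
K = P̄·Hᵀ·S⁻¹ = [17/108; 85/324]
x' = x̄ + K·y = [13/12, -115/36]
P' = (I − K·H)·P̄ = [107/36 -473/108; -473/108 2171/324]

x' = [13/12, -115/36]
P' = [107/36 -473/108; -473/108 2171/324]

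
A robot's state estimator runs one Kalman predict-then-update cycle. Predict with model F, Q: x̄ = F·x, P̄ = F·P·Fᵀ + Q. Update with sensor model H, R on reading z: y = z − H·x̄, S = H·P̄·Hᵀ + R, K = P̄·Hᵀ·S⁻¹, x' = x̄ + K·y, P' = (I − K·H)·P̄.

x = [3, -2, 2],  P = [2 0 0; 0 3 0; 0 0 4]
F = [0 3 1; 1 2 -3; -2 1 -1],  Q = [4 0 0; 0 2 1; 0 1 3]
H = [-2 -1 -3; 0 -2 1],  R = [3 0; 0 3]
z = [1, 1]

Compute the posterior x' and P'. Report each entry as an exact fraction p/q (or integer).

x' = [162698/35209, -65201/35209, -203955/70418]
P' = [608104/35209 -176399/35209 -339400/35209; -176399/35209 72337/35209 96512/35209; -339400/35209 96512/35209 399875/70418]

x̄ = F·x = [-4, -7, -10]
P̄ = F·P·Fᵀ + Q = [35 6 5; 6 52 15; 5 15 18]
y = z − H·x̄ = [-44, -3]
S = H·P̄·Hᵀ + R = [531 139; 139 169]
K = P̄·Hᵀ·S⁻¹ = [-7203/35209 4466/35209; -3025/35209 -16054/35209; -11683/70418 4609/70418]
x' = x̄ + K·y = [162698/35209, -65201/35209, -203955/70418]
P' = (I − K·H)·P̄ = [608104/35209 -176399/35209 -339400/35209; -176399/35209 72337/35209 96512/35209; -339400/35209 96512/35209 399875/70418]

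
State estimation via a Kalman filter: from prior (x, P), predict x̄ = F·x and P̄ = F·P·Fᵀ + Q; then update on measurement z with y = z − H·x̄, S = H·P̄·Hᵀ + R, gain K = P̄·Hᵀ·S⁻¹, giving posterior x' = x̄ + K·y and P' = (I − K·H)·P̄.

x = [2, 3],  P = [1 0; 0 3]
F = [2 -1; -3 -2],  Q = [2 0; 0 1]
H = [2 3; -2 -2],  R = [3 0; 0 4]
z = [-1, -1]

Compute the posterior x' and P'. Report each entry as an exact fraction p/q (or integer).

x' = [1153/352, -43/16]
P' = [801/176 -27/8; -27/8 11/4]

x̄ = F·x = [1, -12]
P̄ = F·P·Fᵀ + Q = [9 0; 0 22]
y = z − H·x̄ = [33, -23]
S = H·P̄·Hᵀ + R = [237 -168; -168 128]
K = P̄·Hᵀ·S⁻¹ = [-15/44 -207/352; 1/2 5/16]
x' = x̄ + K·y = [1153/352, -43/16]
P' = (I − K·H)·P̄ = [801/176 -27/8; -27/8 11/4]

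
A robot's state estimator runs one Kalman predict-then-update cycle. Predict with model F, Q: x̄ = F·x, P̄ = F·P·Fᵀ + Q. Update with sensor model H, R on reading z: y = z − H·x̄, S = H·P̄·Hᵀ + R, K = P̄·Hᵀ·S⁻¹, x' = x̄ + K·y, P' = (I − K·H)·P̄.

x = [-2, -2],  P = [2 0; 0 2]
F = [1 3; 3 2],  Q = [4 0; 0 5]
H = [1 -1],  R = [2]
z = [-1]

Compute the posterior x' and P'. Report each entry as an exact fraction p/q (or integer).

x̄ = F·x = [-8, -10]
P̄ = F·P·Fᵀ + Q = [24 18; 18 31]
y = z − H·x̄ = [-3]
S = H·P̄·Hᵀ + R = [21]
K = P̄·Hᵀ·S⁻¹ = [2/7; -13/21]
x' = x̄ + K·y = [-62/7, -57/7]
P' = (I − K·H)·P̄ = [156/7 152/7; 152/7 482/21]

x' = [-62/7, -57/7]
P' = [156/7 152/7; 152/7 482/21]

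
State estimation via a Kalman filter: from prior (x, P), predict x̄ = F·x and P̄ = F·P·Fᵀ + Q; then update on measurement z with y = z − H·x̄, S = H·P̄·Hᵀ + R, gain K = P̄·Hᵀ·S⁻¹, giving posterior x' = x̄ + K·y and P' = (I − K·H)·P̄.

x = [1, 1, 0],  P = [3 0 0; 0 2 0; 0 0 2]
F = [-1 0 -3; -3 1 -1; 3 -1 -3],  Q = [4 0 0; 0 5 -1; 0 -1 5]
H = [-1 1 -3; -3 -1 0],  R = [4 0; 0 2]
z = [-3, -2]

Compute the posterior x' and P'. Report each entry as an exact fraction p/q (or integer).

x' = [8475/14537, 52075/247129, 218513/247129]
P' = [8044/14537 -16788/14537 -7380/14537; -16788/14537 973098/247129 373782/247129; -7380/14537 373782/247129 255298/247129]

x̄ = F·x = [-1, -2, 2]
P̄ = F·P·Fᵀ + Q = [25 15 9; 15 36 -24; 9 -24 52]
y = z − H·x̄ = [4, -7]
S = H·P̄·Hᵀ + R = [701 18; 18 353]
K = P̄·Hᵀ·S⁻¹ = [-673/14537 -3672/14537; 34287/247129 -58455/247129; -66663/247129 1299/247129]
x' = x̄ + K·y = [8475/14537, 52075/247129, 218513/247129]
P' = (I − K·H)·P̄ = [8044/14537 -16788/14537 -7380/14537; -16788/14537 973098/247129 373782/247129; -7380/14537 373782/247129 255298/247129]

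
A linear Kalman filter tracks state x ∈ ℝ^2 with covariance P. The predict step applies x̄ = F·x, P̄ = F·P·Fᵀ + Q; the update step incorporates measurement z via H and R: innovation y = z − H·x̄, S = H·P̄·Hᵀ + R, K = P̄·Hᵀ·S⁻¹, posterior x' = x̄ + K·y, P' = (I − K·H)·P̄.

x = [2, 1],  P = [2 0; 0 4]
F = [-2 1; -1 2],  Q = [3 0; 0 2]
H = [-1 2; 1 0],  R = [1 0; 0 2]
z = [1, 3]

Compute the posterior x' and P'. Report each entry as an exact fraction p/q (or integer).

x̄ = F·x = [-3, 0]
P̄ = F·P·Fᵀ + Q = [15 12; 12 20]
y = z − H·x̄ = [-2, 6]
S = H·P̄·Hᵀ + R = [48 9; 9 17]
K = P̄·Hᵀ·S⁻¹ = [6/245 213/245; 368/735 108/245]
x' = x̄ + K·y = [531/245, 1208/735]
P' = (I − K·H)·P̄ = [426/245 216/245; 216/245 508/735]

x' = [531/245, 1208/735]
P' = [426/245 216/245; 216/245 508/735]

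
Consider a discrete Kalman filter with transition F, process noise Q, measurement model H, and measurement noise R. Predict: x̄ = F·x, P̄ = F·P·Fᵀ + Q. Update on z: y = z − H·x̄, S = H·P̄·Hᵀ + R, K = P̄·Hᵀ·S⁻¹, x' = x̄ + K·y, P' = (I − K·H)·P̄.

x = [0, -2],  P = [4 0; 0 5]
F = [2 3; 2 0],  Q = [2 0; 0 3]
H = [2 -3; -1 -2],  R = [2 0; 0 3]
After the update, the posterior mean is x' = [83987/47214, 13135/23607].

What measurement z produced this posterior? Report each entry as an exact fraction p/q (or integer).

z = [2, -3]

x̄ = F·x = [-6, 0]
P̄ = F·P·Fᵀ + Q = [63 16; 16 19]
S = H·P̄·Hᵀ + R = [233 -28; -28 206]
K = P̄·Hᵀ·S⁻¹ = [6704/23607 -19951/47214; -3331/23607 -6641/23607]
x' − x̄ = [367271/47214, 13135/23607] = K·y
y = (KᵀK)⁻¹·Kᵀ·(x' − x̄) = [14, -9]
z = y + H·x̄ = [14, -9] + [-12, 6] = [2, -3]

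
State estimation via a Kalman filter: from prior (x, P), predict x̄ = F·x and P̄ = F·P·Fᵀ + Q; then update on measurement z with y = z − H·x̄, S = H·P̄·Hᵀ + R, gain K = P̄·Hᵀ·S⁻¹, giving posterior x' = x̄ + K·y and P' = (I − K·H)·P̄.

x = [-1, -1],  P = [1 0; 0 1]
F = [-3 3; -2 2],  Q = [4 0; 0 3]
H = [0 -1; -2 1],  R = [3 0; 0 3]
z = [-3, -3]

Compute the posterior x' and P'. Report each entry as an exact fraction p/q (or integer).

x̄ = F·x = [0, 0]
P̄ = F·P·Fᵀ + Q = [22 12; 12 11]
y = z − H·x̄ = [-3, -3]
S = H·P̄·Hᵀ + R = [14 13; 13 54]
K = P̄·Hᵀ·S⁻¹ = [-232/587 -292/587; -425/587 -39/587]
x' = x̄ + K·y = [1572/587, 1392/587]
P' = (I − K·H)·P̄ = [786/587 696/587; 696/587 1275/587]

x' = [1572/587, 1392/587]
P' = [786/587 696/587; 696/587 1275/587]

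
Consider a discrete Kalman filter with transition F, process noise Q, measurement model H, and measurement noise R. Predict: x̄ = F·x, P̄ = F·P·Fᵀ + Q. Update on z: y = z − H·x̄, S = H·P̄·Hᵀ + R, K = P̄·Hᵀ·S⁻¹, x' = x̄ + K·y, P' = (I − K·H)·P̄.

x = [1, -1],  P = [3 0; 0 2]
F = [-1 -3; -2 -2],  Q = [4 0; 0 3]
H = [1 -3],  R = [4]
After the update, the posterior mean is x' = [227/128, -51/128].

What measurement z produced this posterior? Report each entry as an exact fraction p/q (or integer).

x̄ = F·x = [2, 0]
P̄ = F·P·Fᵀ + Q = [25 18; 18 23]
S = H·P̄·Hᵀ + R = [128]
K = P̄·Hᵀ·S⁻¹ = [-29/128; -51/128]
x' − x̄ = [-29/128, -51/128] = K·y
y = (KᵀK)⁻¹·Kᵀ·(x' − x̄) = [1]
z = y + H·x̄ = [1] + [2] = [3]

z = [3]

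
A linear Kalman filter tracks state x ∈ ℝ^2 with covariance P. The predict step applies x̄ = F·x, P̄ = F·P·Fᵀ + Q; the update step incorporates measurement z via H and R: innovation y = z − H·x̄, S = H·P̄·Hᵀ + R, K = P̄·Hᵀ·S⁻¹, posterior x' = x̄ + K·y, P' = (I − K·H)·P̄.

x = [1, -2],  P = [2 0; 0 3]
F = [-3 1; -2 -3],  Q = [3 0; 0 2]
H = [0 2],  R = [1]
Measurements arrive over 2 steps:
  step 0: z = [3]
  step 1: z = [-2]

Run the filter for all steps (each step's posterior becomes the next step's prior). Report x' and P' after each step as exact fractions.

step 0: x' = [-775/149, 226/149], P' = [3540/149 3/149; 3/149 37/149]
step 1: x' = [146081/19819, -58436/59457], P' = [296906/19819 7050/19819; 7050/19819 14827/59457]

step 0: x̄ = F·x = [-5, 4]
step 0: P̄ = F·P·Fᵀ + Q = [24 3; 3 37]
step 0: y = z − H·x̄ = [-5]
step 0: S = H·P̄·Hᵀ + R = [149]
step 0: K = P̄·Hᵀ·S⁻¹ = [6/149; 74/149]
step 0: x' = x̄ + K·y = [-775/149, 226/149]
step 0: P' = (I − K·H)·P̄ = [3540/149 3/149; 3/149 37/149]
step 1: x̄ = F·x = [2551/149, 872/149]
step 1: P̄ = F·P·Fᵀ + Q = [32326/149 21150/149; 21150/149 14827/149]
step 1: y = z − H·x̄ = [-2042/149]
step 1: S = H·P̄·Hᵀ + R = [59457/149]
step 1: K = P̄·Hᵀ·S⁻¹ = [14100/19819; 29654/59457]
step 1: x' = x̄ + K·y = [146081/19819, -58436/59457]
step 1: P' = (I − K·H)·P̄ = [296906/19819 7050/19819; 7050/19819 14827/59457]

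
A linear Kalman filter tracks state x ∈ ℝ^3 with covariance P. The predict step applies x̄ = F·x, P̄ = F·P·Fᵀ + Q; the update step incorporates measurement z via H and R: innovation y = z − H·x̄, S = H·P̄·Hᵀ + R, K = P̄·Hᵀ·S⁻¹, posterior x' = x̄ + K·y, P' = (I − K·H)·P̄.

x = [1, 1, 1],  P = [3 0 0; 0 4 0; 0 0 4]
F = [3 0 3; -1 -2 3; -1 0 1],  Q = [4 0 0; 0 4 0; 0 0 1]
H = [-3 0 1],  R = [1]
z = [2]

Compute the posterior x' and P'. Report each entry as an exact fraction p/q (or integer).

x' = [-2/3, -20/9, -10/297]
P' = [1 5 8/3; 5 155/3 134/9; 8/3 134/9 4751/594]

x̄ = F·x = [6, 0, 0]
P̄ = F·P·Fᵀ + Q = [67 27 3; 27 59 15; 3 15 8]
y = z − H·x̄ = [20]
S = H·P̄·Hᵀ + R = [594]
K = P̄·Hᵀ·S⁻¹ = [-1/3; -1/9; -1/594]
x' = x̄ + K·y = [-2/3, -20/9, -10/297]
P' = (I − K·H)·P̄ = [1 5 8/3; 5 155/3 134/9; 8/3 134/9 4751/594]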